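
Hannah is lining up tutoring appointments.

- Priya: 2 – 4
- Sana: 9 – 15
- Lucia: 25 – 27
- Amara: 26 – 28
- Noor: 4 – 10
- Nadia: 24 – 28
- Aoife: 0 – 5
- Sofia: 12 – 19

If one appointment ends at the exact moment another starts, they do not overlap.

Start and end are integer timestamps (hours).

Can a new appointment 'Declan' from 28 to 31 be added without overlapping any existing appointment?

Yes — the slot is free

Aoife: ends 5 at or before Declan starts 28 → clear.
Priya: ends 4 at or before Declan starts 28 → clear.
Noor: ends 10 at or before Declan starts 28 → clear.
Sana: ends 15 at or before Declan starts 28 → clear.
Sofia: ends 19 at or before Declan starts 28 → clear.
Nadia: ends 28 at or before Declan starts 28 → clear.
Lucia: ends 27 at or before Declan starts 28 → clear.
Amara: ends 28 at or before Declan starts 28 → clear.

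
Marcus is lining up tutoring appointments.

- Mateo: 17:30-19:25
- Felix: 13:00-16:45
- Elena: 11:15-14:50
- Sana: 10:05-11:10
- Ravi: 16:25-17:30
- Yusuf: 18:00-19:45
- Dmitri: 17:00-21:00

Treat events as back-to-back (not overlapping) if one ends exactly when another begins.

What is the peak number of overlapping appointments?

Sort all start/end points and keep a running count:
10:05 start Sana → 1
11:10 end Sana → 0
11:15 start Elena → 1
13:00 start Felix → 2
14:50 end Elena → 1
16:25 start Ravi → 2
16:45 end Felix → 1
17:00 start Dmitri → 2
17:30 end Ravi → 1
17:30 start Mateo → 2
18:00 start Yusuf → 3
19:25 end Mateo → 2
19:45 end Yusuf → 1
21:00 end Dmitri → 0
Peak is 3, at 18:00 (Dmitri, Mateo, Yusuf).

3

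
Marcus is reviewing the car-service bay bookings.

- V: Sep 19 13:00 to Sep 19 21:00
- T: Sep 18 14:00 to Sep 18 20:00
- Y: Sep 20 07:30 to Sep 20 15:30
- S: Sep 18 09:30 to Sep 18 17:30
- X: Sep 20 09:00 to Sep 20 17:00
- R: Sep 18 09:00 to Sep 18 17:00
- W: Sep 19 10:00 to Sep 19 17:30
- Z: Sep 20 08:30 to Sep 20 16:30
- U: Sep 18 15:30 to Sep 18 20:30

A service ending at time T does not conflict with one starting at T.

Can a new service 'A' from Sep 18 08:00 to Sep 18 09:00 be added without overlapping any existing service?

R: starts Sep 18 09:00 at or after A ends Sep 18 09:00 → clear.
S: starts Sep 18 09:30 at or after A ends Sep 18 09:00 → clear.
T: starts Sep 18 14:00 at or after A ends Sep 18 09:00 → clear.
U: starts Sep 18 15:30 at or after A ends Sep 18 09:00 → clear.
W: starts Sep 19 10:00 at or after A ends Sep 18 09:00 → clear.
V: starts Sep 19 13:00 at or after A ends Sep 18 09:00 → clear.
Y: starts Sep 20 07:30 at or after A ends Sep 18 09:00 → clear.
Z: starts Sep 20 08:30 at or after A ends Sep 18 09:00 → clear.
X: starts Sep 20 09:00 at or after A ends Sep 18 09:00 → clear.

Yes — the slot is free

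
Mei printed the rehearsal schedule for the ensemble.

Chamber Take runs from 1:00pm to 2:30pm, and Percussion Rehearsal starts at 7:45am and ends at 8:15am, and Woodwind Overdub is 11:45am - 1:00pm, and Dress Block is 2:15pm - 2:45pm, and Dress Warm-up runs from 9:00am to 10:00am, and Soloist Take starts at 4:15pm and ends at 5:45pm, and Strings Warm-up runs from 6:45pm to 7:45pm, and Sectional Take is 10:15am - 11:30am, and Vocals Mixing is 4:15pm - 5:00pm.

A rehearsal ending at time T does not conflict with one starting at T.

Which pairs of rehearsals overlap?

Check each pair: they overlap iff neither finishes before the other starts.
Sorted by start: Percussion Rehearsal, Dress Warm-up, Sectional Take, Woodwind Overdub, Chamber Take, Dress Block, Vocals Mixing, Soloist Take, Strings Warm-up.
Dress Warm-up starts after Percussion Rehearsal ends — done with Percussion Rehearsal.
Sectional Take starts after Dress Warm-up ends — done with Dress Warm-up.
Woodwind Overdub starts after Sectional Take ends — done with Sectional Take.
Chamber Take starts exactly when Woodwind Overdub ends (back-to-back, no overlap) — done with Woodwind Overdub.
Dress Block starts before Chamber Take ends → Chamber Take and Dress Block overlap.
Vocals Mixing starts after Chamber Take ends — done with Chamber Take.
Vocals Mixing starts after Dress Block ends — done with Dress Block.
Soloist Take starts before Vocals Mixing ends → Vocals Mixing and Soloist Take overlap.
Strings Warm-up starts after Vocals Mixing ends.
Strings Warm-up starts after Soloist Take ends.

Chamber Take & Dress Block, Soloist Take & Vocals Mixing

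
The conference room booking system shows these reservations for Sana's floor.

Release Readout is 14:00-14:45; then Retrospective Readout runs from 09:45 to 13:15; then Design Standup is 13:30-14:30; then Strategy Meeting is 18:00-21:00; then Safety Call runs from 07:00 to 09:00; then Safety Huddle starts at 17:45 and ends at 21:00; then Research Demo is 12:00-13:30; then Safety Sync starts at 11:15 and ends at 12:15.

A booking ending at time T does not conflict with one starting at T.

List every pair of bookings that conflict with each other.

Design Standup & Release Readout, Research Demo & Retrospective Readout, Research Demo & Safety Sync, Retrospective Readout & Safety Sync, Safety Huddle & Strategy Meeting

Sorted by start: Safety Call, Retrospective Readout, Safety Sync, Research Demo, Design Standup, Release Readout, Safety Huddle, Strategy Meeting.
Retrospective Readout starts after Safety Call ends, so Safety Call has no further overlaps.
Safety Sync starts before Retrospective Readout ends → Retrospective Readout and Safety Sync overlap.
Research Demo starts before Retrospective Readout ends → Retrospective Readout and Research Demo overlap.
Design Standup starts after Retrospective Readout ends, so Retrospective Readout has no further overlaps.
Research Demo starts before Safety Sync ends → Safety Sync and Research Demo overlap.
Design Standup starts after Safety Sync ends, so Safety Sync has no further overlaps.
Design Standup starts exactly when Research Demo ends (back-to-back, no overlap), so Research Demo has no further overlaps.
Release Readout starts before Design Standup ends → Design Standup and Release Readout overlap.
Safety Huddle starts after Design Standup ends, so Design Standup has no further overlaps.
Safety Huddle starts after Release Readout ends, so Release Readout has no further overlaps.
Strategy Meeting starts before Safety Huddle ends → Safety Huddle and Strategy Meeting overlap.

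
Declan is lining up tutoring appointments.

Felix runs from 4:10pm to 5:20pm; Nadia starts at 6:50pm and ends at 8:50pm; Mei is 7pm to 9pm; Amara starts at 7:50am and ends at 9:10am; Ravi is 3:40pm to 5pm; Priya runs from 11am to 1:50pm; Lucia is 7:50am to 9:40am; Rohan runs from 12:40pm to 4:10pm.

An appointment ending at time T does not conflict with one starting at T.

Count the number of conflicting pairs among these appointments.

5

Sorted by start: Amara, Lucia, Priya, Rohan, Ravi, Felix, Nadia, Mei.
Lucia starts before Amara ends → Amara and Lucia overlap.
Priya starts after Amara ends — done with Amara.
Priya starts after Lucia ends — done with Lucia.
Rohan starts before Priya ends → Priya and Rohan overlap.
Ravi starts after Priya ends — done with Priya.
Ravi starts before Rohan ends → Rohan and Ravi overlap.
Felix starts exactly when Rohan ends (back-to-back, no overlap) — done with Rohan.
Felix starts before Ravi ends → Ravi and Felix overlap.
Nadia starts after Ravi ends — done with Ravi.
Nadia starts after Felix ends — done with Felix.
Mei starts before Nadia ends → Nadia and Mei overlap.
Overlapping pairs: Amara & Lucia, Felix & Ravi, Mei & Nadia, Priya & Rohan, Ravi & Rohan — 5 in total.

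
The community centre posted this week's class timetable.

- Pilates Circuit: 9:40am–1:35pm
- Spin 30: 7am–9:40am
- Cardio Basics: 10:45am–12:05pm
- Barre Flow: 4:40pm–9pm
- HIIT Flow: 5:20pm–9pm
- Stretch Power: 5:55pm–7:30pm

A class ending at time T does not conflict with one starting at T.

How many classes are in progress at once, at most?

Sweep the timeline, counting +1 at each start and −1 at each end (ends before starts at a tie):
7am start Spin 30 → 1
9:40am end Spin 30 → 0
9:40am start Pilates Circuit → 1
10:45am start Cardio Basics → 2
12:05pm end Cardio Basics → 1
1:35pm end Pilates Circuit → 0
4:40pm start Barre Flow → 1
5:20pm start HIIT Flow → 2
5:55pm start Stretch Power → 3
7:30pm end Stretch Power → 2
9pm end Barre Flow → 1
9pm end HIIT Flow → 0
Peak is 3, at 5:55pm (Barre Flow, HIIT Flow, Stretch Power).

3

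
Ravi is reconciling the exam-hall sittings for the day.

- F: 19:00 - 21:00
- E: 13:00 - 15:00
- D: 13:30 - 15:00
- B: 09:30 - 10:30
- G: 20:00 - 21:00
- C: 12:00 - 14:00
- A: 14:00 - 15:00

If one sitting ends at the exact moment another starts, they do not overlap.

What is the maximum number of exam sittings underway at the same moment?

Sort all start/end points and keep a running count:
09:30 start B → 1
10:30 end B → 0
12:00 start C → 1
13:00 start E → 2
13:30 start D → 3
14:00 end C → 2
14:00 start A → 3
15:00 end A → 2
15:00 end D → 1
15:00 end E → 0
19:00 start F → 1
20:00 start G → 2
21:00 end F → 1
21:00 end G → 0
Peak is 3, at 13:30 (C, D, E).

3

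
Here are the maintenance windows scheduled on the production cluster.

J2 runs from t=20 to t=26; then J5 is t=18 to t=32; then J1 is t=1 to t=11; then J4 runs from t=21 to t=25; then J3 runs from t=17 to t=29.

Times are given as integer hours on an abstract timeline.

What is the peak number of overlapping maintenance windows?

Sort all start/end points and keep a running count:
t=1 start J1 → 1
t=11 end J1 → 0
t=17 start J3 → 1
t=18 start J5 → 2
t=20 start J2 → 3
t=21 start J4 → 4
t=25 end J4 → 3
t=26 end J2 → 2
t=29 end J3 → 1
t=32 end J5 → 0
Peak is 4, at t=21 (J2, J3, J4, J5).

4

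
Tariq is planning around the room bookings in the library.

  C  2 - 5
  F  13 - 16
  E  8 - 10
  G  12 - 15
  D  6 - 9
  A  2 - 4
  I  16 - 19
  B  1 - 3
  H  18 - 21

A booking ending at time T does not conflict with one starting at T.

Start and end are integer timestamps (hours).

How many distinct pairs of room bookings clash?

6

Sorted by start: B, A, C, D, E, G, F, I, H.
A starts before B ends → B and A overlap.
C starts before B ends → B and C overlap.
D starts after B ends — done with B.
C starts before A ends → A and C overlap.
D starts after A ends — done with A.
D starts after C ends — done with C.
E starts before D ends → D and E overlap.
G starts after D ends — done with D.
G starts after E ends — done with E.
F starts before G ends → G and F overlap.
I starts after G ends — done with G.
I starts exactly when F ends (back-to-back, no overlap) — done with F.
H starts before I ends → I and H overlap.
Overlapping pairs: A & B, A & C, B & C, D & E, F & G, H & I — 6 in total.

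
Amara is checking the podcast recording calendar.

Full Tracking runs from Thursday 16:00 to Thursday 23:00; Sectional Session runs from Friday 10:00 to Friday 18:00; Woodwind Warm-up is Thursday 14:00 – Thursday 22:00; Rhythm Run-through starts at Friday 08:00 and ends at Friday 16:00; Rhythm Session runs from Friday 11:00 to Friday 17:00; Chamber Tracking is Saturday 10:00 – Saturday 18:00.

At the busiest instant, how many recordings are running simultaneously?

Sweep the timeline, counting +1 at each start and −1 at each end (ends before starts at a tie):
Thursday 14:00 start Woodwind Warm-up → 1
Thursday 16:00 start Full Tracking → 2
Thursday 22:00 end Woodwind Warm-up → 1
Thursday 23:00 end Full Tracking → 0
Friday 08:00 start Rhythm Run-through → 1
Friday 10:00 start Sectional Session → 2
Friday 11:00 start Rhythm Session → 3
Friday 16:00 end Rhythm Run-through → 2
Friday 17:00 end Rhythm Session → 1
Friday 18:00 end Sectional Session → 0
Saturday 10:00 start Chamber Tracking → 1
Saturday 18:00 end Chamber Tracking → 0
Peak is 3, at Friday 11:00 (Rhythm Run-through, Rhythm Session, Sectional Session).

3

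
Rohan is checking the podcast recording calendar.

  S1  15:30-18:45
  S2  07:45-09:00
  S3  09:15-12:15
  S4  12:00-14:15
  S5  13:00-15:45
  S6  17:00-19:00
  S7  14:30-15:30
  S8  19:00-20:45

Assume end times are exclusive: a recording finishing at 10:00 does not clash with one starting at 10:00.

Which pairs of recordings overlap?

S1 & S5, S1 & S6, S3 & S4, S4 & S5, S5 & S7

Sorted by start: S2, S3, S4, S5, S7, S1, S6, S8.
S3 starts after S2 ends, so S2 has no further overlaps.
S4 starts before S3 ends → S3 and S4 overlap.
S5 starts after S3 ends, so S3 has no further overlaps.
S5 starts before S4 ends → S4 and S5 overlap.
S7 starts after S4 ends, so S4 has no further overlaps.
S7 starts before S5 ends → S5 and S7 overlap.
S1 starts before S5 ends → S5 and S1 overlap.
S6 starts after S5 ends, so S5 has no further overlaps.
S1 starts exactly when S7 ends (back-to-back, no overlap), so S7 has no further overlaps.
S6 starts before S1 ends → S1 and S6 overlap.
S8 starts after S1 ends.
S8 starts exactly when S6 ends (back-to-back, no overlap).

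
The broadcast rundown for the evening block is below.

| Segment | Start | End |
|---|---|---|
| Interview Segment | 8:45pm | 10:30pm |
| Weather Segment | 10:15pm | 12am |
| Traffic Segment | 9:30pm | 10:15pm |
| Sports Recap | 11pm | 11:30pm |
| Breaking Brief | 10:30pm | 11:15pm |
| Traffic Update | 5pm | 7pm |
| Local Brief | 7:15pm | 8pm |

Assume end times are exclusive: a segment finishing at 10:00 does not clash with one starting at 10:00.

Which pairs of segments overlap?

Sorted by start: Traffic Update, Local Brief, Interview Segment, Traffic Segment, Weather Segment, Breaking Brief, Sports Recap.
Local Brief starts after Traffic Update ends — done with Traffic Update.
Interview Segment starts after Local Brief ends — done with Local Brief.
Traffic Segment starts before Interview Segment ends → Interview Segment and Traffic Segment overlap.
Weather Segment starts before Interview Segment ends → Interview Segment and Weather Segment overlap.
Breaking Brief starts exactly when Interview Segment ends (back-to-back, no overlap) — done with Interview Segment.
Weather Segment starts exactly when Traffic Segment ends (back-to-back, no overlap) — done with Traffic Segment.
Breaking Brief starts before Weather Segment ends → Weather Segment and Breaking Brief overlap.
Sports Recap starts before Weather Segment ends → Weather Segment and Sports Recap overlap.
Sports Recap starts before Breaking Brief ends → Breaking Brief and Sports Recap overlap.

Breaking Brief & Sports Recap, Breaking Brief & Weather Segment, Interview Segment & Traffic Segment, Interview Segment & Weather Segment, Sports Recap & Weather Segment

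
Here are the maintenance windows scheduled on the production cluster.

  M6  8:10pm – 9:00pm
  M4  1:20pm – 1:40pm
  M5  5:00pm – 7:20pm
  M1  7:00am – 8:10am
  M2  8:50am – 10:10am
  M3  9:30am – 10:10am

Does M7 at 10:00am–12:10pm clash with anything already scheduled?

M1: ends 8:10am at or before M7 starts 10:00am → clear.
M2: starts 8:50am before M7 ends 12:10pm, and ends 10:10am after M7 starts 10:00am → overlap.
M3: starts 9:30am before M7 ends 12:10pm, and ends 10:10am after M7 starts 10:00am → overlap.
M4: starts 1:20pm at or after M7 ends 12:10pm → clear.
M5: starts 5:00pm at or after M7 ends 12:10pm → clear.
M6: starts 8:10pm at or after M7 ends 12:10pm → clear.
M7 overlaps M2, M3.

Yes — it overlaps M2, M3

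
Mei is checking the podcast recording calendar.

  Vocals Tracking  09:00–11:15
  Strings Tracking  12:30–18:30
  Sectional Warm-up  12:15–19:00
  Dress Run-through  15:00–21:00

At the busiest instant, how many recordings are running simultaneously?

3

Walk through starts and ends in time order (an end at T is processed before a start at T):
09:00 start Vocals Tracking → 1
11:15 end Vocals Tracking → 0
12:15 start Sectional Warm-up → 1
12:30 start Strings Tracking → 2
15:00 start Dress Run-through → 3
18:30 end Strings Tracking → 2
19:00 end Sectional Warm-up → 1
21:00 end Dress Run-through → 0
Peak is 3, at 15:00 (Dress Run-through, Sectional Warm-up, Strings Tracking).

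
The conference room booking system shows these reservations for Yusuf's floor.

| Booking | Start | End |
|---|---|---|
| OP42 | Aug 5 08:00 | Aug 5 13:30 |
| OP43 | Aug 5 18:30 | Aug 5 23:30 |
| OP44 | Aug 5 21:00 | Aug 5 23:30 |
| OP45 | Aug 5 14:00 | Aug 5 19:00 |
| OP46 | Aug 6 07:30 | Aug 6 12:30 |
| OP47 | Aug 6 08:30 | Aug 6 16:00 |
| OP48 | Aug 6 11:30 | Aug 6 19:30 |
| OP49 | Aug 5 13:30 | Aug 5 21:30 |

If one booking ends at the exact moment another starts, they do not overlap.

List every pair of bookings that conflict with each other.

Sorted by start: OP42, OP49, OP45, OP43, OP44, OP46, OP47, OP48.
OP49 starts exactly when OP42 ends (back-to-back, no overlap), so OP42 has no further overlaps.
OP45 starts before OP49 ends → OP49 and OP45 overlap.
OP43 starts before OP49 ends → OP49 and OP43 overlap.
OP44 starts before OP49 ends → OP49 and OP44 overlap.
OP46 starts after OP49 ends, so OP49 has no further overlaps.
OP43 starts before OP45 ends → OP45 and OP43 overlap.
OP44 starts after OP45 ends, so OP45 has no further overlaps.
OP44 starts before OP43 ends → OP43 and OP44 overlap.
OP46 starts after OP43 ends, so OP43 has no further overlaps.
OP46 starts after OP44 ends, so OP44 has no further overlaps.
OP47 starts before OP46 ends → OP46 and OP47 overlap.
OP48 starts before OP46 ends → OP46 and OP48 overlap.
OP48 starts before OP47 ends → OP47 and OP48 overlap.

OP43 & OP44, OP43 & OP45, OP43 & OP49, OP44 & OP49, OP45 & OP49, OP46 & OP47, OP46 & OP48, OP47 & OP48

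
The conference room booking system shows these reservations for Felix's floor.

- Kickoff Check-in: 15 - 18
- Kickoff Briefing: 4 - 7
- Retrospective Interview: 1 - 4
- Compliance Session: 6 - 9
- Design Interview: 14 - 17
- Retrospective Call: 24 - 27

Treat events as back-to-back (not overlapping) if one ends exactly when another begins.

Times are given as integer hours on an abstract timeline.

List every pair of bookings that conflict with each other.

Sorted by start: Retrospective Interview, Kickoff Briefing, Compliance Session, Design Interview, Kickoff Check-in, Retrospective Call.
Kickoff Briefing starts exactly when Retrospective Interview ends (back-to-back, no overlap), so nothing later overlaps Retrospective Interview either.
Compliance Session starts before Kickoff Briefing ends → Kickoff Briefing and Compliance Session overlap.
Design Interview starts after Kickoff Briefing ends, so nothing later overlaps Kickoff Briefing either.
Design Interview starts after Compliance Session ends, so nothing later overlaps Compliance Session either.
Kickoff Check-in starts before Design Interview ends → Design Interview and Kickoff Check-in overlap.
Retrospective Call starts after Design Interview ends.
Retrospective Call starts after Kickoff Check-in ends.

Compliance Session & Kickoff Briefing, Design Interview & Kickoff Check-in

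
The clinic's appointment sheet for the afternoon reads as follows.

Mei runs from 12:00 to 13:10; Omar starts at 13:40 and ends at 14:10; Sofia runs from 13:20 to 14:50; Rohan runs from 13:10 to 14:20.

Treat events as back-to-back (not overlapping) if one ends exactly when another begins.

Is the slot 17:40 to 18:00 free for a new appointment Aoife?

Yes — the slot is free

Mei: ends 13:10 at or before Aoife starts 17:40 → clear.
Rohan: ends 14:20 at or before Aoife starts 17:40 → clear.
Sofia: ends 14:50 at or before Aoife starts 17:40 → clear.
Omar: ends 14:10 at or before Aoife starts 17:40 → clear.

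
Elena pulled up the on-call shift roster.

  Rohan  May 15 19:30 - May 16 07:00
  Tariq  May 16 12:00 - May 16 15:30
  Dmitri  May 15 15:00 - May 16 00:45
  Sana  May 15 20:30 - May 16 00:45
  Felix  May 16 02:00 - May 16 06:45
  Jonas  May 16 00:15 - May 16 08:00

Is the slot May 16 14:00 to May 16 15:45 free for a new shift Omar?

Dmitri: ends May 16 00:45 at or before Omar starts May 16 14:00 → clear.
Rohan: ends May 16 07:00 at or before Omar starts May 16 14:00 → clear.
Sana: ends May 16 00:45 at or before Omar starts May 16 14:00 → clear.
Jonas: ends May 16 08:00 at or before Omar starts May 16 14:00 → clear.
Felix: ends May 16 06:45 at or before Omar starts May 16 14:00 → clear.
Tariq: starts May 16 12:00 before Omar ends May 16 15:45, and ends May 16 15:30 after Omar starts May 16 14:00 → overlap.
Omar overlaps Tariq.

No — it overlaps Tariq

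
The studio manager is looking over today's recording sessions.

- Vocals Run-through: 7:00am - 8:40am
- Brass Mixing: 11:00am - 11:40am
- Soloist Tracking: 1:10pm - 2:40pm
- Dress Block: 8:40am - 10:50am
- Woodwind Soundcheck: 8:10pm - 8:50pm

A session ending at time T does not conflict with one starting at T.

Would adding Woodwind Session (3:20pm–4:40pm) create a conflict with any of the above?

No — it doesn't clash with anything

Vocals Run-through: ends 8:40am at or before Woodwind Session starts 3:20pm → clear.
Dress Block: ends 10:50am at or before Woodwind Session starts 3:20pm → clear.
Brass Mixing: ends 11:40am at or before Woodwind Session starts 3:20pm → clear.
Soloist Tracking: ends 2:40pm at or before Woodwind Session starts 3:20pm → clear.
Woodwind Soundcheck: starts 8:10pm at or after Woodwind Session ends 4:40pm → clear.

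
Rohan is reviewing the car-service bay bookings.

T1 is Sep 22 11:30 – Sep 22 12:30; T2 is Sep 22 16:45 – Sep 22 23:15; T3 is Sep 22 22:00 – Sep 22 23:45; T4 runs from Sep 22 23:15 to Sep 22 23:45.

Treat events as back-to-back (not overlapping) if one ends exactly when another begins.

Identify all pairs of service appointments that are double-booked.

T2 & T3, T3 & T4

Sorted by start: T1, T2, T3, T4.
T2 starts after T1 ends — done with T1.
T3 starts before T2 ends → T2 and T3 overlap.
T4 starts exactly when T2 ends (back-to-back, no overlap).
T4 starts before T3 ends → T3 and T4 overlap.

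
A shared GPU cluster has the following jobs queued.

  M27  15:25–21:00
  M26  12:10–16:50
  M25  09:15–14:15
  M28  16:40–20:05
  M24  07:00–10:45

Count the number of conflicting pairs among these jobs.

5

Sorted by start: M24, M25, M26, M27, M28.
M25 starts before M24 ends → M24 and M25 overlap.
M26 starts after M24 ends — done with M24.
M26 starts before M25 ends → M25 and M26 overlap.
M27 starts after M25 ends — done with M25.
M27 starts before M26 ends → M26 and M27 overlap.
M28 starts before M26 ends → M26 and M28 overlap.
M28 starts before M27 ends → M27 and M28 overlap.
Overlapping pairs: M24 & M25, M25 & M26, M26 & M27, M26 & M28, M27 & M28 — 5 in total.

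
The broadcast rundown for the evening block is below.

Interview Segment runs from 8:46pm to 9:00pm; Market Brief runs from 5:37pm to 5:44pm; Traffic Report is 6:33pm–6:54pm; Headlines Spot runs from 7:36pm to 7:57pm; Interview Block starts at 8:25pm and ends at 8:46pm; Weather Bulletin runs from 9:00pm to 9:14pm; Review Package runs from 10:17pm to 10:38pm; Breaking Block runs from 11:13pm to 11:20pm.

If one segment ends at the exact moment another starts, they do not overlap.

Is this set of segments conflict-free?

Yes

Sorted by start: Market Brief, Traffic Report, Headlines Spot, Interview Block, Interview Segment, Weather Bulletin, Review Package, Breaking Block.
Traffic Report starts after Market Brief ends, so Market Brief has no further overlaps.
Headlines Spot starts after Traffic Report ends, so Traffic Report has no further overlaps.
Interview Block starts after Headlines Spot ends, so Headlines Spot has no further overlaps.
Interview Segment starts exactly when Interview Block ends (back-to-back, no overlap), so Interview Block has no further overlaps.
Weather Bulletin starts exactly when Interview Segment ends (back-to-back, no overlap), so Interview Segment has no further overlaps.
Review Package starts after Weather Bulletin ends, so Weather Bulletin has no further overlaps.
Breaking Block starts after Review Package ends.
Every pair is clear; the schedule has no overlaps.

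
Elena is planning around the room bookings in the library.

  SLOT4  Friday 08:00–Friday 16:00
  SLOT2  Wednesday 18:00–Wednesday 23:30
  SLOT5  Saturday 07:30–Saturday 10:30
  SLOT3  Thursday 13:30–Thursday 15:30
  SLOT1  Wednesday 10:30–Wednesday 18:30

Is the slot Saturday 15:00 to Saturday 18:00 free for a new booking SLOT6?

Yes — the slot is free

SLOT1: ends Wednesday 18:30 at or before SLOT6 starts Saturday 15:00 → clear.
SLOT2: ends Wednesday 23:30 at or before SLOT6 starts Saturday 15:00 → clear.
SLOT3: ends Thursday 15:30 at or before SLOT6 starts Saturday 15:00 → clear.
SLOT4: ends Friday 16:00 at or before SLOT6 starts Saturday 15:00 → clear.
SLOT5: ends Saturday 10:30 at or before SLOT6 starts Saturday 15:00 → clear.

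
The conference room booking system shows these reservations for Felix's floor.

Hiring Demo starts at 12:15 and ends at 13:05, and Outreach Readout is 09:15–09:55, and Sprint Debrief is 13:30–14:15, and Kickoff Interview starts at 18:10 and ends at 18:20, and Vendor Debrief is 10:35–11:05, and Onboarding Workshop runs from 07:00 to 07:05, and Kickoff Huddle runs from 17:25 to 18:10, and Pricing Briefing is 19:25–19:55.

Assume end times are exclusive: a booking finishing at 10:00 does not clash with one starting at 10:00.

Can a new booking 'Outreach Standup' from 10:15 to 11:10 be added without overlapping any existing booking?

Onboarding Workshop: ends 07:05 at or before Outreach Standup starts 10:15 → clear.
Outreach Readout: ends 09:55 at or before Outreach Standup starts 10:15 → clear.
Vendor Debrief: starts 10:35 before Outreach Standup ends 11:10, and ends 11:05 after Outreach Standup starts 10:15 → overlap.
Hiring Demo: starts 12:15 at or after Outreach Standup ends 11:10 → clear.
Sprint Debrief: starts 13:30 at or after Outreach Standup ends 11:10 → clear.
Kickoff Huddle: starts 17:25 at or after Outreach Standup ends 11:10 → clear.
Kickoff Interview: starts 18:10 at or after Outreach Standup ends 11:10 → clear.
Pricing Briefing: starts 19:25 at or after Outreach Standup ends 11:10 → clear.
Outreach Standup overlaps Vendor Debrief.

No — it overlaps Vendor Debrief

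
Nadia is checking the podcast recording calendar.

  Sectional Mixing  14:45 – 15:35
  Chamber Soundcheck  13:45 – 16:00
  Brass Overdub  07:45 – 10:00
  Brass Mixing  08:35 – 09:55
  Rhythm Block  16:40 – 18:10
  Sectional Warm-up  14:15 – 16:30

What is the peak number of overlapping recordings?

3

Walk through starts and ends in time order (an end at T is processed before a start at T):
07:45 start Brass Overdub → 1
08:35 start Brass Mixing → 2
09:55 end Brass Mixing → 1
10:00 end Brass Overdub → 0
13:45 start Chamber Soundcheck → 1
14:15 start Sectional Warm-up → 2
14:45 start Sectional Mixing → 3
15:35 end Sectional Mixing → 2
16:00 end Chamber Soundcheck → 1
16:30 end Sectional Warm-up → 0
16:40 start Rhythm Block → 1
18:10 end Rhythm Block → 0
Peak is 3, at 14:45 (Chamber Soundcheck, Sectional Mixing, Sectional Warm-up).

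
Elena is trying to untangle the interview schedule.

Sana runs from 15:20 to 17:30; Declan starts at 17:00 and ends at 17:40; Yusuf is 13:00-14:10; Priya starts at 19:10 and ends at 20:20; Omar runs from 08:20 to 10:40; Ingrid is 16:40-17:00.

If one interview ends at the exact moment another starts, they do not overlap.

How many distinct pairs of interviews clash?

2

Sorted by start: Omar, Yusuf, Sana, Ingrid, Declan, Priya.
Yusuf starts after Omar ends, so nothing later overlaps Omar either.
Sana starts after Yusuf ends, so nothing later overlaps Yusuf either.
Ingrid starts before Sana ends → Sana and Ingrid overlap.
Declan starts before Sana ends → Sana and Declan overlap.
Priya starts after Sana ends.
Declan starts exactly when Ingrid ends (back-to-back, no overlap), so nothing later overlaps Ingrid either.
Priya starts after Declan ends.
Overlapping pairs: Declan & Sana, Ingrid & Sana — 2 in total.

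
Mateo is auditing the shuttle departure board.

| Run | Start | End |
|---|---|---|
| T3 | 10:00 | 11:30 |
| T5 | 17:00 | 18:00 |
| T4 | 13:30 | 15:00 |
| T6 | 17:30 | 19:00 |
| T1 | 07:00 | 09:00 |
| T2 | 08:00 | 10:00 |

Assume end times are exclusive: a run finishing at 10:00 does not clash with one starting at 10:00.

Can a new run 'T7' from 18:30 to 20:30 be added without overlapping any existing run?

No — it overlaps T6

T1: ends 09:00 at or before T7 starts 18:30 → clear.
T2: ends 10:00 at or before T7 starts 18:30 → clear.
T3: ends 11:30 at or before T7 starts 18:30 → clear.
T4: ends 15:00 at or before T7 starts 18:30 → clear.
T5: ends 18:00 at or before T7 starts 18:30 → clear.
T6: starts 17:30 before T7 ends 20:30, and ends 19:00 after T7 starts 18:30 → overlap.
T7 overlaps T6.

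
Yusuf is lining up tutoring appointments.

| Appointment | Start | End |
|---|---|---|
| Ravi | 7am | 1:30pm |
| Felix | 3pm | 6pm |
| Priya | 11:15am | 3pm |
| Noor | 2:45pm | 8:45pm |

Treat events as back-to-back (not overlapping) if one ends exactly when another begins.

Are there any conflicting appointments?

Yes

Check each pair: they overlap iff neither finishes before the other starts.
Sorted by start: Ravi, Priya, Noor, Felix.
Priya starts before Ravi ends → Ravi and Priya overlap.
That's a conflict, so the schedule is not conflict-free.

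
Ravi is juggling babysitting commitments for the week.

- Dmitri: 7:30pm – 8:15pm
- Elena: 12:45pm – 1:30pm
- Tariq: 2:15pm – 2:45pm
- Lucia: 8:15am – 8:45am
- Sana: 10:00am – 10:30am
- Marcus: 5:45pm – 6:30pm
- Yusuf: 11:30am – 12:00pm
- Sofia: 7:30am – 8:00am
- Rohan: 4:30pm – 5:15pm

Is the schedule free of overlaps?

Sorted by start: Sofia, Lucia, Sana, Yusuf, Elena, Tariq, Rohan, Marcus, Dmitri.
Lucia starts after Sofia ends — done with Sofia.
Sana starts after Lucia ends — done with Lucia.
Yusuf starts after Sana ends — done with Sana.
Elena starts after Yusuf ends — done with Yusuf.
Tariq starts after Elena ends — done with Elena.
Rohan starts after Tariq ends — done with Tariq.
Marcus starts after Rohan ends — done with Rohan.
Dmitri starts after Marcus ends.
Every pair is clear; the schedule has no overlaps.

Yes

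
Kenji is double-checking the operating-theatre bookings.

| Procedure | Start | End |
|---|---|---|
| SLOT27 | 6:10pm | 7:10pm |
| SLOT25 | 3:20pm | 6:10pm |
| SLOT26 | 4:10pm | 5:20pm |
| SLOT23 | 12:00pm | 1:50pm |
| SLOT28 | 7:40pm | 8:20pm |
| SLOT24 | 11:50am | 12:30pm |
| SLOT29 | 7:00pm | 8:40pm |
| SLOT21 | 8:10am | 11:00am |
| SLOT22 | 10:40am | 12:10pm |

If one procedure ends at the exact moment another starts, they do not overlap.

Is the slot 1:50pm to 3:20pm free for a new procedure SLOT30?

Yes — the slot is free

SLOT21: ends 11:00am at or before SLOT30 starts 1:50pm → clear.
SLOT22: ends 12:10pm at or before SLOT30 starts 1:50pm → clear.
SLOT24: ends 12:30pm at or before SLOT30 starts 1:50pm → clear.
SLOT23: ends 1:50pm at or before SLOT30 starts 1:50pm → clear.
SLOT25: starts 3:20pm at or after SLOT30 ends 3:20pm → clear.
SLOT26: starts 4:10pm at or after SLOT30 ends 3:20pm → clear.
SLOT27: starts 6:10pm at or after SLOT30 ends 3:20pm → clear.
SLOT29: starts 7:00pm at or after SLOT30 ends 3:20pm → clear.
SLOT28: starts 7:40pm at or after SLOT30 ends 3:20pm → clear.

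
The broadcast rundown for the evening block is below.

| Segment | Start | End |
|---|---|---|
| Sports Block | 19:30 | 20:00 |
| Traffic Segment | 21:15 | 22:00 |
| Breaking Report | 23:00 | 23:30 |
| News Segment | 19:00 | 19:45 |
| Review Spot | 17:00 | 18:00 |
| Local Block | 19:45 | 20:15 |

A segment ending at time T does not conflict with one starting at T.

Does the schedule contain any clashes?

Sorted by start: Review Spot, News Segment, Sports Block, Local Block, Traffic Segment, Breaking Report.
News Segment starts after Review Spot ends, so nothing later overlaps Review Spot either.
Sports Block starts before News Segment ends → News Segment and Sports Block overlap.
That's a conflict, so the schedule is not conflict-free.

Yes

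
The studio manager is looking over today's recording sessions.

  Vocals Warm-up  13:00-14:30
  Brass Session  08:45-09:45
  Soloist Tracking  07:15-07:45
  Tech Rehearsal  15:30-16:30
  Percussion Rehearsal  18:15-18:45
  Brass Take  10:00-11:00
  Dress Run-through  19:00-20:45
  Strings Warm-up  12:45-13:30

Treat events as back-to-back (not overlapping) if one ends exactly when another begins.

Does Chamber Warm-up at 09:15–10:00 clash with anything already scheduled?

Yes — it overlaps Brass Session

Soloist Tracking: ends 07:45 at or before Chamber Warm-up starts 09:15 → clear.
Brass Session: starts 08:45 before Chamber Warm-up ends 10:00, and ends 09:45 after Chamber Warm-up starts 09:15 → overlap.
Brass Take: starts 10:00 at or after Chamber Warm-up ends 10:00 → clear.
Strings Warm-up: starts 12:45 at or after Chamber Warm-up ends 10:00 → clear.
Vocals Warm-up: starts 13:00 at or after Chamber Warm-up ends 10:00 → clear.
Tech Rehearsal: starts 15:30 at or after Chamber Warm-up ends 10:00 → clear.
Percussion Rehearsal: starts 18:15 at or after Chamber Warm-up ends 10:00 → clear.
Dress Run-through: starts 19:00 at or after Chamber Warm-up ends 10:00 → clear.
Chamber Warm-up overlaps Brass Session.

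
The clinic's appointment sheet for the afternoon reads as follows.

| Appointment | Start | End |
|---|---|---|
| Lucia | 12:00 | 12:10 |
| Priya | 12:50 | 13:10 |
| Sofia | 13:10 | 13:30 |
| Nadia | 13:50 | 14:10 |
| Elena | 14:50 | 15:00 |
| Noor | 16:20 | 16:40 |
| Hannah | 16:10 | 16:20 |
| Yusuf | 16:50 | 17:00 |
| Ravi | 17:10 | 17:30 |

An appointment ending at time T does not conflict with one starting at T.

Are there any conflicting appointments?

No

Two intervals overlap when each starts before the other ends.
Sorted by start: Lucia, Priya, Sofia, Nadia, Elena, Hannah, Noor, Yusuf, Ravi.
Priya starts after Lucia ends, so nothing later overlaps Lucia either.
Sofia starts exactly when Priya ends (back-to-back, no overlap), so nothing later overlaps Priya either.
Nadia starts after Sofia ends, so nothing later overlaps Sofia either.
Elena starts after Nadia ends, so nothing later overlaps Nadia either.
Hannah starts after Elena ends, so nothing later overlaps Elena either.
Noor starts exactly when Hannah ends (back-to-back, no overlap), so nothing later overlaps Hannah either.
Yusuf starts after Noor ends, so nothing later overlaps Noor either.
Ravi starts after Yusuf ends.
Every pair is clear; the schedule has no overlaps.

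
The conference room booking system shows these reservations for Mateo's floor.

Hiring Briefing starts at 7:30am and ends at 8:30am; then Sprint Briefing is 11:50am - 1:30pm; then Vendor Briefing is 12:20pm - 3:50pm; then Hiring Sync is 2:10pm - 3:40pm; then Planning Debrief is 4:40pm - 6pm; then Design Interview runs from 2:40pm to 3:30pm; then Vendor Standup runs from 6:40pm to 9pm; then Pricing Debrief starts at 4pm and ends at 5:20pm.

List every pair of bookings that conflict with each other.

Design Interview & Hiring Sync, Design Interview & Vendor Briefing, Hiring Sync & Vendor Briefing, Planning Debrief & Pricing Debrief, Sprint Briefing & Vendor Briefing

Two intervals overlap when each starts before the other ends.
Sorted by start: Hiring Briefing, Sprint Briefing, Vendor Briefing, Hiring Sync, Design Interview, Pricing Debrief, Planning Debrief, Vendor Standup.
Sprint Briefing starts after Hiring Briefing ends, so Hiring Briefing has no further overlaps.
Vendor Briefing starts before Sprint Briefing ends → Sprint Briefing and Vendor Briefing overlap.
Hiring Sync starts after Sprint Briefing ends, so Sprint Briefing has no further overlaps.
Hiring Sync starts before Vendor Briefing ends → Vendor Briefing and Hiring Sync overlap.
Design Interview starts before Vendor Briefing ends → Vendor Briefing and Design Interview overlap.
Pricing Debrief starts after Vendor Briefing ends, so Vendor Briefing has no further overlaps.
Design Interview starts before Hiring Sync ends → Hiring Sync and Design Interview overlap.
Pricing Debrief starts after Hiring Sync ends, so Hiring Sync has no further overlaps.
Pricing Debrief starts after Design Interview ends, so Design Interview has no further overlaps.
Planning Debrief starts before Pricing Debrief ends → Pricing Debrief and Planning Debrief overlap.
Vendor Standup starts after Pricing Debrief ends.
Vendor Standup starts after Planning Debrief ends.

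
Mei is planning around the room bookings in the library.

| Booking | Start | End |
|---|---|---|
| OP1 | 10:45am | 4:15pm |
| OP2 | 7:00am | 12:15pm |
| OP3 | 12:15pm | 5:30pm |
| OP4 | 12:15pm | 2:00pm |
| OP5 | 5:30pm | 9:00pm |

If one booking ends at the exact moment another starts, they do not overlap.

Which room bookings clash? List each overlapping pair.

Sorted by start: OP2, OP1, OP3, OP4, OP5.
OP1 starts before OP2 ends → OP2 and OP1 overlap.
OP3 starts exactly when OP2 ends (back-to-back, no overlap); OP2 is clear from here.
OP3 starts before OP1 ends → OP1 and OP3 overlap.
OP4 starts before OP1 ends → OP1 and OP4 overlap.
OP5 starts after OP1 ends.
OP4 starts before OP3 ends → OP3 and OP4 overlap.
OP5 starts exactly when OP3 ends (back-to-back, no overlap).
OP5 starts after OP4 ends.

OP1 & OP2, OP1 & OP3, OP1 & OP4, OP3 & OP4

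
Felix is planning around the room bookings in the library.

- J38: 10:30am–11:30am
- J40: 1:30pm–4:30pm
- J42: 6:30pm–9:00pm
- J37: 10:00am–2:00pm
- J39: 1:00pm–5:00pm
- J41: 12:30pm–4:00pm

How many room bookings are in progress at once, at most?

4

Sweep the timeline, counting +1 at each start and −1 at each end (ends before starts at a tie):
10:00am start J37 → 1
10:30am start J38 → 2
11:30am end J38 → 1
12:30pm start J41 → 2
1:00pm start J39 → 3
1:30pm start J40 → 4
2:00pm end J37 → 3
4:00pm end J41 → 2
4:30pm end J40 → 1
5:00pm end J39 → 0
6:30pm start J42 → 1
9:00pm end J42 → 0
Peak is 4, at 1:30pm (J37, J39, J40, J41).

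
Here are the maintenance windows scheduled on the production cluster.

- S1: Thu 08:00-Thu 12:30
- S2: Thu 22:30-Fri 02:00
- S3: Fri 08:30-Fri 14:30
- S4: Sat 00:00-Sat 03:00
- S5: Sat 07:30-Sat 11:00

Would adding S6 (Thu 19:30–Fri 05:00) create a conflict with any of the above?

S1: ends Thu 12:30 at or before S6 starts Thu 19:30 → clear.
S2: starts Thu 22:30 before S6 ends Fri 05:00, and ends Fri 02:00 after S6 starts Thu 19:30 → overlap.
S3: starts Fri 08:30 at or after S6 ends Fri 05:00 → clear.
S4: starts Sat 00:00 at or after S6 ends Fri 05:00 → clear.
S5: starts Sat 07:30 at or after S6 ends Fri 05:00 → clear.
S6 overlaps S2.

Yes — it overlaps S2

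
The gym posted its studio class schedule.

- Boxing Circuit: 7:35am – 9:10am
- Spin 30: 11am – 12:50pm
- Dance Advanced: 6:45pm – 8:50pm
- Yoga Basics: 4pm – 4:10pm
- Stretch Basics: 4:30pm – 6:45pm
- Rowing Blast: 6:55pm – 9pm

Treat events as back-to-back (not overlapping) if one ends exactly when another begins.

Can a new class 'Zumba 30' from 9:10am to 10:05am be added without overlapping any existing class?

Boxing Circuit: ends 9:10am at or before Zumba 30 starts 9:10am → clear.
Spin 30: starts 11am at or after Zumba 30 ends 10:05am → clear.
Yoga Basics: starts 4pm at or after Zumba 30 ends 10:05am → clear.
Stretch Basics: starts 4:30pm at or after Zumba 30 ends 10:05am → clear.
Dance Advanced: starts 6:45pm at or after Zumba 30 ends 10:05am → clear.
Rowing Blast: starts 6:55pm at or after Zumba 30 ends 10:05am → clear.

Yes — the slot is free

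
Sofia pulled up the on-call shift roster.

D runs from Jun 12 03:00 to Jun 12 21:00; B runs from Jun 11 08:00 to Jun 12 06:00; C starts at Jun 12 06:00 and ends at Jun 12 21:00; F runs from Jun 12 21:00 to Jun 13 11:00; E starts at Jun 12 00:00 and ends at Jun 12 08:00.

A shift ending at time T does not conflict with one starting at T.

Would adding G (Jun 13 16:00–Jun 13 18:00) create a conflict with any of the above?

B: ends Jun 12 06:00 at or before G starts Jun 13 16:00 → clear.
E: ends Jun 12 08:00 at or before G starts Jun 13 16:00 → clear.
D: ends Jun 12 21:00 at or before G starts Jun 13 16:00 → clear.
C: ends Jun 12 21:00 at or before G starts Jun 13 16:00 → clear.
F: ends Jun 13 11:00 at or before G starts Jun 13 16:00 → clear.

No — it doesn't clash with anything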